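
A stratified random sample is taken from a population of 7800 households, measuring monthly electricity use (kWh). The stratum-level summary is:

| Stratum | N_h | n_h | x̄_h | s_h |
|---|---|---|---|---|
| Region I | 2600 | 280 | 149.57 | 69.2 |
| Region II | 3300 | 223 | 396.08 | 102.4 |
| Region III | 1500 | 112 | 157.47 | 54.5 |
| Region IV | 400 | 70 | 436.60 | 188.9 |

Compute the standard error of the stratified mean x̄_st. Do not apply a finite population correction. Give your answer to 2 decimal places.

SE(x̄_st) ≈ 3.56

V̂(x̄_st) = Σ W_h² s_h²/n_h, with W_h = N_h/N and N = 7800:
  stratum Region I: (2600/7800)²·69.2²/280 = 1.90025
  stratum Region II: (3300/7800)²·102.4²/223 = 8.41654
  stratum Region III: (1500/7800)²·54.5²/112 = 0.980773
  stratum Region IV: (400/7800)²·188.9²/70 = 1.34059
V̂(x̄_st) = 12.6382
SE(x̄_st) = √12.6382 = 3.55502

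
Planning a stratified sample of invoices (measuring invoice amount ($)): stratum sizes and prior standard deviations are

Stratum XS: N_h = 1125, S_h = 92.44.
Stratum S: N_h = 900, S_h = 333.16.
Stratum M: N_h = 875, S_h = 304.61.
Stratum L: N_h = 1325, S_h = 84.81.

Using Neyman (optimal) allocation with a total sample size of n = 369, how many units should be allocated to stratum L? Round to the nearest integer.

53

Neyman allocation: n_h = n · N_h S_h / Σ N_i S_i, with n = 369.
  stratum XS: N_h·S_h = 1125·92.44 = 103995.00
  stratum S: N_h·S_h = 900·333.16 = 299844.00
  stratum M: N_h·S_h = 875·304.61 = 266533.75
  stratum L: N_h·S_h = 1325·84.81 = 112373.25
Σ N_h S_h = 782746.00
n for stratum L = 369·112373.25/782746.00 = 52.975 → 53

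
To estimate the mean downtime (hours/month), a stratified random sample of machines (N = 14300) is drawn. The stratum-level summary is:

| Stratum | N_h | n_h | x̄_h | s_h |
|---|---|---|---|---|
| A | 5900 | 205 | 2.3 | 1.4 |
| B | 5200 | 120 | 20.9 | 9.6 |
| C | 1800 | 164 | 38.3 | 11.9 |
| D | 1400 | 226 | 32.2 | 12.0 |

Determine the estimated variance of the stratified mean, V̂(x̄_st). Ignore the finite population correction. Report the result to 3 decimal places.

V̂(x̄_st) ≈ 0.123

V̂(x̄_st) = Σ W_h² s_h²/n_h, with W_h = N_h/N and N = 14300:
  stratum A: (5900/14300)²·1.4²/205 = 0.00162755
  stratum B: (5200/14300)²·9.6²/120 = 0.101554
  stratum C: (1800/14300)²·11.9²/164 = 0.0136812
  stratum D: (1400/14300)²·12.0²/226 = 0.00610714
V̂(x̄_st) = 0.12297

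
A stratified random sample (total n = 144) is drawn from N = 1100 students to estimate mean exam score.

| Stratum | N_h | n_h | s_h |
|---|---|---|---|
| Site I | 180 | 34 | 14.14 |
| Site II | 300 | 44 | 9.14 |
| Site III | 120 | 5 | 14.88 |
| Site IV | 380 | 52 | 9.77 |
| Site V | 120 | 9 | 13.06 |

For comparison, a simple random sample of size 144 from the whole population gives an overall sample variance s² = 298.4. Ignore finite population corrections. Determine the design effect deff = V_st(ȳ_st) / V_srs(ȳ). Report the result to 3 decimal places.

V̂(ȳ_st) = Σ W_h² s_h²/n_h, with W_h = N_h/N and N = 1100:
  stratum Site I: (180/1100)²·14.14²/34 = 0.157463
  stratum Site II: (300/1100)²·9.14²/44 = 0.14122
  stratum Site III: (120/1100)²·14.88²/5 = 0.527003
  stratum Site IV: (380/1100)²·9.77²/52 = 0.219062
  stratum Site V: (120/1100)²·13.06²/9 = 0.225539
V_st = 1.27029
V_srs = s²/n = 298.4/144 = 2.07222
deff = V_st / V_srs = 1.27029/2.07222 = 0.6130

deff ≈ 0.613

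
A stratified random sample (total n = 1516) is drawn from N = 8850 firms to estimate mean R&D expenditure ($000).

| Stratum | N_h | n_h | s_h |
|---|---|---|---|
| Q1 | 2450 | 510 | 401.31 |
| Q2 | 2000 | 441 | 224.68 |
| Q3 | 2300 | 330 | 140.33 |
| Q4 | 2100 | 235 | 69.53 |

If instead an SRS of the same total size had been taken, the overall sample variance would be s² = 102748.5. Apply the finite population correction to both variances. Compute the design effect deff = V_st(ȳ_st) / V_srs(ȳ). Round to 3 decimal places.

V̂(ȳ_st) = Σ W_h² (1 − n_h/N_h) s_h²/n_h, with W_h = N_h/N and N = 8850:
  stratum Q1: (2450/8850)²·(1 − 510/2450)·401.31²/510 = 19.1633
  stratum Q2: (2000/8850)²·(1 − 441/2000)·224.68²/441 = 4.55701
  stratum Q3: (2300/8850)²·(1 − 330/2300)·140.33²/330 = 3.45219
  stratum Q4: (2100/8850)²·(1 − 235/2100)·69.53²/235 = 1.0287
V_st = 28.2012
V_srs = (1 − 1516/8850)·102748.5/1516 = 56.1661
deff = V_st / V_srs = 28.2012/56.1661 = 0.5021

deff ≈ 0.502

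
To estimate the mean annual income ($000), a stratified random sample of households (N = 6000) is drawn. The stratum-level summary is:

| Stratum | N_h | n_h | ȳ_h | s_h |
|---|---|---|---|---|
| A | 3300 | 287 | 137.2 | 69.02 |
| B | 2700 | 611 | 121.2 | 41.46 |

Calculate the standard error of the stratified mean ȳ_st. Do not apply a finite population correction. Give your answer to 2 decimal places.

V̂(ȳ_st) = Σ W_h² s_h²/n_h, with W_h = N_h/N and N = 6000:
  stratum A: (3300/6000)²·69.02²/287 = 5.02104
  stratum B: (2700/6000)²·41.46²/611 = 0.569695
V̂(ȳ_st) = 5.59073
SE(ȳ_st) = √5.59073 = 2.36447

SE(ȳ_st) ≈ 2.36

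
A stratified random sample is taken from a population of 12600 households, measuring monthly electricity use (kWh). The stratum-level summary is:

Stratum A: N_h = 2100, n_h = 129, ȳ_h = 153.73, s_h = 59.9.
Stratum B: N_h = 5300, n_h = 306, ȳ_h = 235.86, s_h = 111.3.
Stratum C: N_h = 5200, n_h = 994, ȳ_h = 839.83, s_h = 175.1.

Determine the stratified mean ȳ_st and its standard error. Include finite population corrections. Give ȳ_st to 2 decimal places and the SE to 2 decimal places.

ȳ_st ≈ 471.43, SE ≈ 3.42

ȳ_st = Σ W_h ȳ_h = (2100·153.73 + 5300·235.86 + 5200·839.83)/12600 = 471.42913
V̂(ȳ_st) = Σ W_h² (1 − n_h/N_h) s_h²/n_h, with W_h = N_h/N and N = 12600:
  stratum A: (2100/12600)²·(1 − 129/2100)·59.9²/129 = 0.725152
  stratum B: (5300/12600)²·(1 − 306/5300)·111.3²/306 = 6.7492
  stratum C: (5200/12600)²·(1 − 994/5200)·175.1²/994 = 4.2493
V̂(ȳ_st) = 11.7237
SE(ȳ_st) = √11.7237 = 3.42398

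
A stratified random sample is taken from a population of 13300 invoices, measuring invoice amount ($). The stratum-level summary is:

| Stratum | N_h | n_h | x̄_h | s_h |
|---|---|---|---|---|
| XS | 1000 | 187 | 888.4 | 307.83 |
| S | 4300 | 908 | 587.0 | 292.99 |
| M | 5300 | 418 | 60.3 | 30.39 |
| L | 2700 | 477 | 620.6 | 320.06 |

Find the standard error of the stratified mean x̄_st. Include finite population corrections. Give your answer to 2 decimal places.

V̂(x̄_st) = Σ W_h² (1 − n_h/N_h) s_h²/n_h, with W_h = N_h/N and N = 13300:
  stratum XS: (1000/13300)²·(1 − 187/1000)·307.83²/187 = 2.32899
  stratum S: (4300/13300)²·(1 − 908/4300)·292.99²/908 = 7.79544
  stratum M: (5300/13300)²·(1 − 418/5300)·30.39²/418 = 0.323188
  stratum L: (2700/13300)²·(1 − 477/2700)·320.06²/477 = 7.28693
V̂(x̄_st) = 17.7345
SE(x̄_st) = √17.7345 = 4.21124

SE(x̄_st) ≈ 4.21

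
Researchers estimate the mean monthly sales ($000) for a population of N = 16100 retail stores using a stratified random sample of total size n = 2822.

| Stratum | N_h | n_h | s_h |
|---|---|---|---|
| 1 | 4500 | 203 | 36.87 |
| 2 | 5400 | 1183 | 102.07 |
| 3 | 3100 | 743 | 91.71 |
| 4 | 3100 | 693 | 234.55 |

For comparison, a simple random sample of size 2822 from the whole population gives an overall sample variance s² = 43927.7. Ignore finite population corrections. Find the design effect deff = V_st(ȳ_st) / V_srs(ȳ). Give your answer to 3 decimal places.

deff ≈ 0.313

V̂(ȳ_st) = Σ W_h² s_h²/n_h, with W_h = N_h/N and N = 16100:
  stratum 1: (4500/16100)²·36.87²/203 = 0.523147
  stratum 2: (5400/16100)²·102.07²/1183 = 0.990712
  stratum 3: (3100/16100)²·91.71²/743 = 0.419678
  stratum 4: (3100/16100)²·234.55²/693 = 2.94313
V_st = 4.87667
V_srs = s²/n = 43927.7/2822 = 15.5662
deff = V_st / V_srs = 4.87667/15.5662 = 0.3133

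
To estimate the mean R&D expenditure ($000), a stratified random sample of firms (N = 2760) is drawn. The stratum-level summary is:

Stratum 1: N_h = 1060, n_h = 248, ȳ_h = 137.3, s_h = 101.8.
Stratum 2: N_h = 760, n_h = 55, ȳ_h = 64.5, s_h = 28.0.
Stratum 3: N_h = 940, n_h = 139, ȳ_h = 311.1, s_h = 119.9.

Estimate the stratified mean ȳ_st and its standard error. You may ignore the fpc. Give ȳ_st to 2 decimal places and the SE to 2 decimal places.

ȳ_st ≈ 176.45, SE ≈ 4.39

ȳ_st = Σ W_h ȳ_h = (1060·137.3 + 760·64.5 + 940·311.1)/2760 = 176.44638
V̂(ȳ_st) = Σ W_h² s_h²/n_h, with W_h = N_h/N and N = 2760:
  stratum 1: (1060/2760)²·101.8²/248 = 6.16364
  stratum 2: (760/2760)²·28.0²/55 = 1.08084
  stratum 3: (940/2760)²·119.9²/139 = 11.9967
V̂(ȳ_st) = 19.2412
SE(ȳ_st) = √19.2412 = 4.38648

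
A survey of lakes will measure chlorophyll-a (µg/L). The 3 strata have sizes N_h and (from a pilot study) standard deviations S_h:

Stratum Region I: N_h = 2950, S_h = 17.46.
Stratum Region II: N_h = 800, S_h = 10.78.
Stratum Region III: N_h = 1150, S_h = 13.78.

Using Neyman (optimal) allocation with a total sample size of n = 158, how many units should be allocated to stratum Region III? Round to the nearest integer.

Neyman allocation: n_h = n · N_h S_h / Σ N_i S_i, with n = 158.
  stratum Region I: N_h·S_h = 2950·17.46 = 51507.00
  stratum Region II: N_h·S_h = 800·10.78 = 8624.00
  stratum Region III: N_h·S_h = 1150·13.78 = 15847.00
Σ N_h S_h = 75978.00
n for stratum Region III = 158·15847.00/75978.00 = 32.955 → 33

33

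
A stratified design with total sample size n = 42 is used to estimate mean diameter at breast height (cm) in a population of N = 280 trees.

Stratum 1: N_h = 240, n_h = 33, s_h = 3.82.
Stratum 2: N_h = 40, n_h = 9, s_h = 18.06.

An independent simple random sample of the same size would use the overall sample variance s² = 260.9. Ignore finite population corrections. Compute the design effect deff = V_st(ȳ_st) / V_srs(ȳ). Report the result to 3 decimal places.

deff ≈ 0.171

V̂(ȳ_st) = Σ W_h² s_h²/n_h, with W_h = N_h/N and N = 280:
  stratum 1: (240/280)²·3.82²/33 = 0.324877
  stratum 2: (40/280)²·18.06²/9 = 0.7396
V_st = 1.06448
V_srs = s²/n = 260.9/42 = 6.2119
deff = V_st / V_srs = 1.06448/6.2119 = 0.1714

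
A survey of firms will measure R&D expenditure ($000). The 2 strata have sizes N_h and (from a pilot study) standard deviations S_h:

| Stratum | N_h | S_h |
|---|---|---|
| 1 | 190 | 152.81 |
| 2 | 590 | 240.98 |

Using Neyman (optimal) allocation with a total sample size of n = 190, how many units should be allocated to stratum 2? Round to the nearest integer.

158

Neyman allocation: n_h = n · N_h S_h / Σ N_i S_i, with n = 190.
  stratum 1: N_h·S_h = 190·152.81 = 29033.90
  stratum 2: N_h·S_h = 590·240.98 = 142178.20
Σ N_h S_h = 171212.10
n for stratum 2 = 190·142178.20/171212.10 = 157.780 → 158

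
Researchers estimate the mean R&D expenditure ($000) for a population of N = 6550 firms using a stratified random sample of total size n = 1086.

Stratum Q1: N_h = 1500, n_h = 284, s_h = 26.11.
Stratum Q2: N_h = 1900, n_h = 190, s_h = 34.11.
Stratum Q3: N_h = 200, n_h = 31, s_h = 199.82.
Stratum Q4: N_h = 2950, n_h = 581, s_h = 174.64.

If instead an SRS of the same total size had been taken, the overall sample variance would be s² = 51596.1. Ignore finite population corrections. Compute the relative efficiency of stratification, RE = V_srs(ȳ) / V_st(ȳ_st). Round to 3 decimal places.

V̂(ȳ_st) = Σ W_h² s_h²/n_h, with W_h = N_h/N and N = 6550:
  stratum Q1: (1500/6550)²·26.11²/284 = 0.125891
  stratum Q2: (1900/6550)²·34.11²/190 = 0.51527
  stratum Q3: (200/6550)²·199.82²/31 = 1.20086
  stratum Q4: (2950/6550)²·174.64²/581 = 10.6481
V_st = 12.4901
V_srs = s²/n = 51596.1/1086 = 47.5102
Relative efficiency = V_srs / V_st = 47.5102/12.4901 = 3.8038

RE ≈ 3.804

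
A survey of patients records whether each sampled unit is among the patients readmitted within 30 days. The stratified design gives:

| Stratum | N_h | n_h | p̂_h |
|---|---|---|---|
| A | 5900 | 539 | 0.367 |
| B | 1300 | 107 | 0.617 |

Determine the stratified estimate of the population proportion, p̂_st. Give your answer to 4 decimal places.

p̂_st ≈ 0.4121

N = 7200; stratum weights W_h = N_h/N.
p̂_st = Σ W_h p̂_h = (5900·0.367 + 1300·0.617)/7200 = 0.41214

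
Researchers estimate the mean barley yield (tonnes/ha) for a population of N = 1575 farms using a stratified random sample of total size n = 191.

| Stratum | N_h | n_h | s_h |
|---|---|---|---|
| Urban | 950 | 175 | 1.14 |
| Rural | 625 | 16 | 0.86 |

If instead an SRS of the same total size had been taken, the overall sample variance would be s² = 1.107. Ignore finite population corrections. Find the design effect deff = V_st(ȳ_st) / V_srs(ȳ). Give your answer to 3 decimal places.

V̂(ȳ_st) = Σ W_h² s_h²/n_h, with W_h = N_h/N and N = 1575:
  stratum Urban: (950/1575)²·1.14²/175 = 0.00270183
  stratum Rural: (625/1575)²·0.86²/16 = 0.00727907
V_st = 0.0099809
V_srs = s²/n = 1.107/191 = 0.00579581
deff = V_st / V_srs = 0.0099809/0.00579581 = 1.7221

deff ≈ 1.722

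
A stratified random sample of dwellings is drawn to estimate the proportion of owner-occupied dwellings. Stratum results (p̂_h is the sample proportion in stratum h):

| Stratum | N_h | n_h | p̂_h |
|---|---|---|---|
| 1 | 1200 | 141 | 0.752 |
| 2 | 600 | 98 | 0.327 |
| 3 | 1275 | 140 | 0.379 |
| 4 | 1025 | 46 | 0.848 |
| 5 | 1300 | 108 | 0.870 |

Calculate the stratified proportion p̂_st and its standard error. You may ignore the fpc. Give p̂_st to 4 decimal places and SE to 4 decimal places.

p̂_st ≈ 0.6633, SE ≈ 0.0188

N = 5400; stratum weights W_h = N_h/N.
p̂_st = Σ W_h p̂_h = (1200·0.752 + 600·0.327 + 1275·0.379 + 1025·0.848 + 1300·0.870)/5400 = 0.66334
V̂(p̂_st) = Σ W_h² p̂_h(1−p̂_h)/(n_h−1):
  stratum 1: (1200/5400)²·0.752·0.248/140 = 6.57834e-05
  stratum 2: (600/5400)²·0.327·0.673/97 = 2.80095e-05
  stratum 3: (1275/5400)²·0.379·0.621/139 = 9.4395e-05
  stratum 4: (1025/5400)²·0.848·0.152/45 = 0.000103202
  stratum 5: (1300/5400)²·0.870·0.130/107 = 6.12601e-05
V̂(p̂_st) = 0.00035265; SE = √V̂ = 0.018779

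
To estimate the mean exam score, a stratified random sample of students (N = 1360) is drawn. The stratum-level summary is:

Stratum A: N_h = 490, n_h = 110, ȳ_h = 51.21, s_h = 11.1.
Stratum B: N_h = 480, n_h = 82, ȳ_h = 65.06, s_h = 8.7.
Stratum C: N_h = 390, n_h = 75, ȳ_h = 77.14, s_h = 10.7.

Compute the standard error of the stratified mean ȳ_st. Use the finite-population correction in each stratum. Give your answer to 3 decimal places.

V̂(ȳ_st) = Σ W_h² (1 − n_h/N_h) s_h²/n_h, with W_h = N_h/N and N = 1360:
  stratum A: (490/1360)²·(1 − 110/490)·11.1²/110 = 0.11276
  stratum B: (480/1360)²·(1 − 82/480)·8.7²/82 = 0.0953391
  stratum C: (390/1360)²·(1 − 75/390)·10.7²/75 = 0.101392
V̂(ȳ_st) = 0.309491
SE(ȳ_st) = √0.309491 = 0.556319

SE(ȳ_st) ≈ 0.556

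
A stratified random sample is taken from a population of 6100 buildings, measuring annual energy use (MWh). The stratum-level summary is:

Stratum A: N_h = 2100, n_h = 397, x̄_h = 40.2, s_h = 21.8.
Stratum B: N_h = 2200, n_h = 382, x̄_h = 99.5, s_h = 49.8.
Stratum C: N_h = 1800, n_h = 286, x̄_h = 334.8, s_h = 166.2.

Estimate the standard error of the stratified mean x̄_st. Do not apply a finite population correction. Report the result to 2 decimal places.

SE(x̄_st) ≈ 3.07

V̂(x̄_st) = Σ W_h² s_h²/n_h, with W_h = N_h/N and N = 6100:
  stratum A: (2100/6100)²·21.8²/397 = 0.141874
  stratum B: (2200/6100)²·49.8²/382 = 0.844464
  stratum C: (1800/6100)²·166.2²/286 = 8.40972
V̂(x̄_st) = 9.39605
SE(x̄_st) = √9.39605 = 3.0653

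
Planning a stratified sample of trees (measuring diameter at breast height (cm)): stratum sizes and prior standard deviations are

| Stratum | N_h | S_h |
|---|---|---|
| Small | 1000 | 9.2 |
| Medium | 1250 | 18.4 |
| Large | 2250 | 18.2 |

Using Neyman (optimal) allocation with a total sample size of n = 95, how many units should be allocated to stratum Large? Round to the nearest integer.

53

Neyman allocation: n_h = n · N_h S_h / Σ N_i S_i, with n = 95.
  stratum Small: N_h·S_h = 1000·9.2 = 9200.00
  stratum Medium: N_h·S_h = 1250·18.4 = 23000.00
  stratum Large: N_h·S_h = 2250·18.2 = 40950.00
Σ N_h S_h = 73150.00
n for stratum Large = 95·40950.00/73150.00 = 53.182 → 53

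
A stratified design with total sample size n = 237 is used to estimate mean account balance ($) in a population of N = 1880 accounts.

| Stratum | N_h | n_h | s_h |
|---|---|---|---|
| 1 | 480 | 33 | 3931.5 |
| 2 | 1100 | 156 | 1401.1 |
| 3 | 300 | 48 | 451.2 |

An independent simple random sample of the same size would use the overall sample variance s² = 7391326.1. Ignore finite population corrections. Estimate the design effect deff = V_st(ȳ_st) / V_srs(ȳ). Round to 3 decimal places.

deff ≈ 1.121

V̂(ȳ_st) = Σ W_h² s_h²/n_h, with W_h = N_h/N and N = 1880:
  stratum 1: (480/1880)²·3931.5²/33 = 30533
  stratum 2: (1100/1880)²·1401.1²/156 = 4308.08
  stratum 3: (300/1880)²·451.2²/48 = 108
V_st = 34949.1
V_srs = s²/n = 7391326.1/237 = 31187
deff = V_st / V_srs = 34949.1/31187 = 1.1206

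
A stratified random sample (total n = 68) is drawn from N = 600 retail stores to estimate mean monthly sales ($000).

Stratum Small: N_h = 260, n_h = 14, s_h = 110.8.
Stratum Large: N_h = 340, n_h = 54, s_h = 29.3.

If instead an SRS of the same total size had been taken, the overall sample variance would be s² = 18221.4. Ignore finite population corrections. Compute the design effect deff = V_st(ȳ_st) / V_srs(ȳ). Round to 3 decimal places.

V̂(ȳ_st) = Σ W_h² s_h²/n_h, with W_h = N_h/N and N = 600:
  stratum Small: (260/600)²·110.8²/14 = 164.663
  stratum Large: (340/600)²·29.3²/54 = 5.10501
V_st = 169.768
V_srs = s²/n = 18221.4/68 = 267.962
deff = V_st / V_srs = 169.768/267.962 = 0.6336

deff ≈ 0.634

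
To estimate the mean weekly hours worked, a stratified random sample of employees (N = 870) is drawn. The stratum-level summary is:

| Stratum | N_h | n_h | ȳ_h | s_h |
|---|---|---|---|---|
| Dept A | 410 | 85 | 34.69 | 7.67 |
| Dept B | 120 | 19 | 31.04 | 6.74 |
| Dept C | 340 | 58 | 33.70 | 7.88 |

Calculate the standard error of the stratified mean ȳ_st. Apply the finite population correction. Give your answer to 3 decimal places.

V̂(ȳ_st) = Σ W_h² (1 − n_h/N_h) s_h²/n_h, with W_h = N_h/N and N = 870:
  stratum Dept A: (410/870)²·(1 − 85/410)·7.67²/85 = 0.121843
  stratum Dept B: (120/870)²·(1 − 19/120)·6.74²/19 = 0.0382851
  stratum Dept C: (340/870)²·(1 − 58/340)·7.88²/58 = 0.135617
V̂(ȳ_st) = 0.295745
SE(ȳ_st) = √0.295745 = 0.543824

SE(ȳ_st) ≈ 0.544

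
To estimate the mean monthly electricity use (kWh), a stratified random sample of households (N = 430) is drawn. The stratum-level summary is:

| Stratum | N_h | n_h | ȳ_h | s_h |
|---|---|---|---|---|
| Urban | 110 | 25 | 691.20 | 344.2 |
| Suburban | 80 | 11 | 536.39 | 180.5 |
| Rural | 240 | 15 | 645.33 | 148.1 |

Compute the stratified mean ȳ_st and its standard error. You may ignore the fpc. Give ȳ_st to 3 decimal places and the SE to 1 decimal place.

ȳ_st ≈ 636.796, SE ≈ 29.5

ȳ_st = Σ W_h ȳ_h = (110·691.20 + 80·536.39 + 240·645.33)/430 = 636.79628
V̂(ȳ_st) = Σ W_h² s_h²/n_h, with W_h = N_h/N and N = 430:
  stratum Urban: (110/430)²·344.2²/25 = 310.12
  stratum Suburban: (80/430)²·180.5²/11 = 102.519
  stratum Rural: (240/430)²·148.1²/15 = 455.517
V̂(ȳ_st) = 868.156
SE(ȳ_st) = √868.156 = 29.4645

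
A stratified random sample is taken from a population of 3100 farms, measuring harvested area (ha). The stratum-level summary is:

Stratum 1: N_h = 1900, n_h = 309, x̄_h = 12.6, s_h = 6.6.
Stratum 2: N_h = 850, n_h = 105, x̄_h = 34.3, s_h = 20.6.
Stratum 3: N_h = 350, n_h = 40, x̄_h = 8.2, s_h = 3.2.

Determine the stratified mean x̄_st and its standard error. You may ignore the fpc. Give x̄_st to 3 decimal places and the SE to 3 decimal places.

x̄_st = Σ W_h x̄_h = (1900·12.6 + 850·34.3 + 350·8.2)/3100 = 18.05323
V̂(x̄_st) = Σ W_h² s_h²/n_h, with W_h = N_h/N and N = 3100:
  stratum 1: (1900/3100)²·6.6²/309 = 0.0529558
  stratum 2: (850/3100)²·20.6²/105 = 0.30385
  stratum 3: (350/3100)²·3.2²/40 = 0.00326327
V̂(x̄_st) = 0.360069
SE(x̄_st) = √0.360069 = 0.600058

x̄_st ≈ 18.053, SE ≈ 0.600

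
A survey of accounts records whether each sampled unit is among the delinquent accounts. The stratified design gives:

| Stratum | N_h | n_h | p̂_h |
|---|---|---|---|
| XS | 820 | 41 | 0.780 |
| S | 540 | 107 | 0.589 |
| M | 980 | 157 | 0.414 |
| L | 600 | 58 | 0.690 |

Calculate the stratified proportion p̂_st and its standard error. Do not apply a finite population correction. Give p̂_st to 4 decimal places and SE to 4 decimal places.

N = 2940; stratum weights W_h = N_h/N.
p̂_st = Σ W_h p̂_h = (820·0.780 + 540·0.589 + 980·0.414 + 600·0.690)/2940 = 0.60455
V̂(p̂_st) = Σ W_h² p̂_h(1−p̂_h)/(n_h−1):
  stratum XS: (820/2940)²·0.780·0.220/40 = 0.000333726
  stratum S: (540/2940)²·0.589·0.411/106 = 7.70449e-05
  stratum M: (980/2940)²·0.414·0.586/156 = 0.000172795
  stratum L: (600/2940)²·0.690·0.310/57 = 0.000156295
V̂(p̂_st) = 0.000739861; SE = √V̂ = 0.0272004

p̂_st ≈ 0.6046, SE ≈ 0.0272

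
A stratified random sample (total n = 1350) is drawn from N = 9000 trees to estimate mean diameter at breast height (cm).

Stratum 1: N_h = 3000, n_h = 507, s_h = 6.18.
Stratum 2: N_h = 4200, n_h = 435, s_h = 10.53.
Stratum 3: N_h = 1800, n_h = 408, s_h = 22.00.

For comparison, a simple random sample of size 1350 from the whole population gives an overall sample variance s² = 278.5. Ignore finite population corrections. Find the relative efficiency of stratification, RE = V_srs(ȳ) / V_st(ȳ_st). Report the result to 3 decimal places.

RE ≈ 1.853

V̂(ȳ_st) = Σ W_h² s_h²/n_h, with W_h = N_h/N and N = 9000:
  stratum 1: (3000/9000)²·6.18²/507 = 0.00837002
  stratum 2: (4200/9000)²·10.53²/435 = 0.0555113
  stratum 3: (1800/9000)²·22.00²/408 = 0.047451
V_st = 0.111332
V_srs = s²/n = 278.5/1350 = 0.206296
Relative efficiency = V_srs / V_st = 0.206296/0.111332 = 1.8530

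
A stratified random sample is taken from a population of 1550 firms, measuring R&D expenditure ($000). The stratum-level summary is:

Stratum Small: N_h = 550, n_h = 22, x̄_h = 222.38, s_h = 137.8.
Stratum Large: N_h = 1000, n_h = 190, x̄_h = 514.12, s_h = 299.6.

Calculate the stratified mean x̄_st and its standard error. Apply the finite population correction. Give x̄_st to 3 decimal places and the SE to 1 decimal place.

x̄_st ≈ 410.599, SE ≈ 16.2

x̄_st = Σ W_h x̄_h = (550·222.38 + 1000·514.12)/1550 = 410.59935
V̂(x̄_st) = Σ W_h² (1 − n_h/N_h) s_h²/n_h, with W_h = N_h/N and N = 1550:
  stratum Small: (550/1550)²·(1 − 22/550)·137.8²/22 = 104.33
  stratum Large: (1000/1550)²·(1 − 190/1000)·299.6²/190 = 159.276
V̂(x̄_st) = 263.606
SE(x̄_st) = √263.606 = 16.236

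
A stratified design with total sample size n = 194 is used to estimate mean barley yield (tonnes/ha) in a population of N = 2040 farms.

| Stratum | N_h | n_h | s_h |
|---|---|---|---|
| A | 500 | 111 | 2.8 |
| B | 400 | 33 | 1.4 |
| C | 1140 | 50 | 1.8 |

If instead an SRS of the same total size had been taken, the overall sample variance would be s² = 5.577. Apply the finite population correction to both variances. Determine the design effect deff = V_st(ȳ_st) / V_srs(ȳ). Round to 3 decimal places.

deff ≈ 0.951

V̂(ȳ_st) = Σ W_h² (1 − n_h/N_h) s_h²/n_h, with W_h = N_h/N and N = 2040:
  stratum A: (500/2040)²·(1 − 111/500)·2.8²/111 = 0.00330105
  stratum B: (400/2040)²·(1 − 33/400)·1.4²/33 = 0.00209511
  stratum C: (1140/2040)²·(1 − 50/1140)·1.8²/50 = 0.0193484
V_st = 0.0247446
V_srs = (1 − 194/2040)·5.577/194 = 0.0260136
deff = V_st / V_srs = 0.0247446/0.0260136 = 0.9512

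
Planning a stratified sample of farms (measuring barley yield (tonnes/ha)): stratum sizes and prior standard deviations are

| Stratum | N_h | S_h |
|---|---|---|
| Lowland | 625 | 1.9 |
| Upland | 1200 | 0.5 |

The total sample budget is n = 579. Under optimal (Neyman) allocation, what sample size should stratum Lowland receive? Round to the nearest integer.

385

Neyman allocation: n_h = n · N_h S_h / Σ N_i S_i, with n = 579.
  stratum Lowland: N_h·S_h = 625·1.9 = 1187.50
  stratum Upland: N_h·S_h = 1200·0.5 = 600.00
Σ N_h S_h = 1787.50
n for stratum Lowland = 579·1187.50/1787.50 = 384.650 → 385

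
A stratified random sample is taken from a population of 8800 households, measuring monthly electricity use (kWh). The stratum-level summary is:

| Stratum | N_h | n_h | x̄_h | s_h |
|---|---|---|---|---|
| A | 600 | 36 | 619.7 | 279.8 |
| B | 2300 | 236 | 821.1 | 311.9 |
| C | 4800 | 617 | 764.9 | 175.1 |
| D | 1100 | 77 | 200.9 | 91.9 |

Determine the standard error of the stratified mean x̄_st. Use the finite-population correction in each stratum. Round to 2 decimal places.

SE(x̄_st) ≈ 7.02

V̂(x̄_st) = Σ W_h² (1 − n_h/N_h) s_h²/n_h, with W_h = N_h/N and N = 8800:
  stratum A: (600/8800)²·(1 − 36/600)·279.8²/36 = 9.50294
  stratum B: (2300/8800)²·(1 − 236/2300)·311.9²/236 = 25.2692
  stratum C: (4800/8800)²·(1 − 617/4800)·175.1²/617 = 12.884
  stratum D: (1100/8800)²·(1 − 77/1100)·91.9²/77 = 1.59383
V̂(x̄_st) = 49.2499
SE(x̄_st) = √49.2499 = 7.01783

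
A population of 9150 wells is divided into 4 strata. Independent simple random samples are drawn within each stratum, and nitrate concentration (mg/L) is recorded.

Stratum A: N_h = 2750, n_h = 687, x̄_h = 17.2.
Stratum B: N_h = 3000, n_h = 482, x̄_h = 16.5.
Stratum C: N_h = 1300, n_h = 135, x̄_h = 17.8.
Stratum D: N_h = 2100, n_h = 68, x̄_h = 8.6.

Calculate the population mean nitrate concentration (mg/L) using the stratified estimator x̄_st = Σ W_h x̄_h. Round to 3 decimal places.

N = Σ N_h = 9150. Stratum weights W_h = N_h/N.
x̄_st = (2750·17.2 + 3000·16.5 + 1300·17.8 + 2100·8.6) / 9150 = 15.08197

x̄_st ≈ 15.082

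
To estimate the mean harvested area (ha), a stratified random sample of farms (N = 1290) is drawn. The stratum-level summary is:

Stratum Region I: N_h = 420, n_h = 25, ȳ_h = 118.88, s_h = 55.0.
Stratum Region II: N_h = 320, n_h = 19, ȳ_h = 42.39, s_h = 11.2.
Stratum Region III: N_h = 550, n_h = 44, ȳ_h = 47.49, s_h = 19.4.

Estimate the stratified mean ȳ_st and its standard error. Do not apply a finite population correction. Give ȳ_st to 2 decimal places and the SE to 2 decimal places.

ȳ_st ≈ 69.47, SE ≈ 3.85

ȳ_st = Σ W_h ȳ_h = (420·118.88 + 320·42.39 + 550·47.49)/1290 = 69.46814
V̂(ȳ_st) = Σ W_h² s_h²/n_h, with W_h = N_h/N and N = 1290:
  stratum Region I: (420/1290)²·55.0²/25 = 12.8264
  stratum Region II: (320/1290)²·11.2²/19 = 0.406259
  stratum Region III: (550/1290)²·19.4²/44 = 1.55488
V̂(ȳ_st) = 14.7875
SE(ȳ_st) = √14.7875 = 3.84546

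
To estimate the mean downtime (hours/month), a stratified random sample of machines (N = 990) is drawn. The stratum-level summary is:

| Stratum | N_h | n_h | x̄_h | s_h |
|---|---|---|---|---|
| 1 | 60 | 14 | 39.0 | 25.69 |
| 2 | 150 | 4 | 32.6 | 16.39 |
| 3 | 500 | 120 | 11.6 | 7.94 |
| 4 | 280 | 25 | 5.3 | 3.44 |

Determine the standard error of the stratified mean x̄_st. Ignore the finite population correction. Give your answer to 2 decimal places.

SE(x̄_st) ≈ 1.37

V̂(x̄_st) = Σ W_h² s_h²/n_h, with W_h = N_h/N and N = 990:
  stratum 1: (60/990)²·25.69²/14 = 0.173154
  stratum 2: (150/990)²·16.39²/4 = 1.54174
  stratum 3: (500/990)²·7.94²/120 = 0.134008
  stratum 4: (280/990)²·3.44²/25 = 0.0378637
V̂(x̄_st) = 1.88676
SE(x̄_st) = √1.88676 = 1.37359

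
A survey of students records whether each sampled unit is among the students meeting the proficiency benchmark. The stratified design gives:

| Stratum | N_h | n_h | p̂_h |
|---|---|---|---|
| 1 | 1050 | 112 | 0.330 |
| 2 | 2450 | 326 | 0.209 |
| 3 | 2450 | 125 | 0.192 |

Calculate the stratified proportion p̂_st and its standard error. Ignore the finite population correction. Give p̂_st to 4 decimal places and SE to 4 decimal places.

p̂_st ≈ 0.2234, SE ≈ 0.0190

N = 5950; stratum weights W_h = N_h/N.
p̂_st = Σ W_h p̂_h = (1050·0.330 + 2450·0.209 + 2450·0.192)/5950 = 0.22335
V̂(p̂_st) = Σ W_h² p̂_h(1−p̂_h)/(n_h−1):
  stratum 1: (1050/5950)²·0.330·0.670/111 = 6.20312e-05
  stratum 2: (2450/5950)²·0.209·0.791/325 = 8.62457e-05
  stratum 3: (2450/5950)²·0.192·0.808/124 = 0.000212124
V̂(p̂_st) = 0.000360401; SE = √V̂ = 0.0189842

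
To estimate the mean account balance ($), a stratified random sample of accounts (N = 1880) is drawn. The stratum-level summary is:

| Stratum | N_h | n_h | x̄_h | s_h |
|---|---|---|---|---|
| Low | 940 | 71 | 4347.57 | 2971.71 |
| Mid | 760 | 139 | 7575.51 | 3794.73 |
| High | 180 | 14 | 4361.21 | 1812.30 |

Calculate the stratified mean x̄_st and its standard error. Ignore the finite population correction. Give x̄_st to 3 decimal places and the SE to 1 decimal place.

x̄_st ≈ 5653.788, SE ≈ 224.0

x̄_st = Σ W_h x̄_h = (940·4347.57 + 760·7575.51 + 180·4361.21)/1880 = 5653.78787
V̂(x̄_st) = Σ W_h² s_h²/n_h, with W_h = N_h/N and N = 1880:
  stratum Low: (940/1880)²·2971.71²/71 = 31095.3
  stratum Mid: (760/1880)²·3794.73²/139 = 16930.1
  stratum High: (180/1880)²·1812.30²/14 = 2150.61
V̂(x̄_st) = 50175.9
SE(x̄_st) = √50175.9 = 224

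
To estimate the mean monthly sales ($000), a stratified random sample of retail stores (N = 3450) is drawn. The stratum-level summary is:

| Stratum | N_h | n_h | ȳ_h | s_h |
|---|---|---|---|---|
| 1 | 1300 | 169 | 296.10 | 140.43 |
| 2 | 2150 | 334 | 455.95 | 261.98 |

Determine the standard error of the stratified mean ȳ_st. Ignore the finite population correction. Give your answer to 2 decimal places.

SE(ȳ_st) ≈ 9.82

V̂(ȳ_st) = Σ W_h² s_h²/n_h, with W_h = N_h/N and N = 3450:
  stratum 1: (1300/3450)²·140.43²/169 = 16.5684
  stratum 2: (2150/3450)²·261.98²/334 = 79.8047
V̂(ȳ_st) = 96.3732
SE(ȳ_st) = √96.3732 = 9.81698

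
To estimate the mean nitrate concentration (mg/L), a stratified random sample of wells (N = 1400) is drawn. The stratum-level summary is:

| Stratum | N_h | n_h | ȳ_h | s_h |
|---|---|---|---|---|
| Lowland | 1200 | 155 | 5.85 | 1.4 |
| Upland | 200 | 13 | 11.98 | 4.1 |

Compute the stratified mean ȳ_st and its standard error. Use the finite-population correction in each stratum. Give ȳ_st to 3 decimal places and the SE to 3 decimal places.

ȳ_st = Σ W_h ȳ_h = (1200·5.85 + 200·11.98)/1400 = 6.72571
V̂(ȳ_st) = Σ W_h² (1 − n_h/N_h) s_h²/n_h, with W_h = N_h/N and N = 1400:
  stratum Lowland: (1200/1400)²·(1 − 155/1200)·1.4²/155 = 0.00809032
  stratum Upland: (200/1400)²·(1 − 13/200)·4.1²/13 = 0.024674
V̂(ȳ_st) = 0.0327643
SE(ȳ_st) = √0.0327643 = 0.181009

ȳ_st ≈ 6.726, SE ≈ 0.181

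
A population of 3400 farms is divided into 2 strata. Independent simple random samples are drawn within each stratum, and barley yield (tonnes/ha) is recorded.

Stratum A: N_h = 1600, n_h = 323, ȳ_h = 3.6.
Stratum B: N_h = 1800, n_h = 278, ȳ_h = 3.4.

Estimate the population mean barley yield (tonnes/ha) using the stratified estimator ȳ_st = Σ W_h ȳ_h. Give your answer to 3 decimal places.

ȳ_st ≈ 3.494

N = Σ N_h = 3400. Stratum weights W_h = N_h/N.
ȳ_st = (1600·3.6 + 1800·3.4) / 3400 = 3.49412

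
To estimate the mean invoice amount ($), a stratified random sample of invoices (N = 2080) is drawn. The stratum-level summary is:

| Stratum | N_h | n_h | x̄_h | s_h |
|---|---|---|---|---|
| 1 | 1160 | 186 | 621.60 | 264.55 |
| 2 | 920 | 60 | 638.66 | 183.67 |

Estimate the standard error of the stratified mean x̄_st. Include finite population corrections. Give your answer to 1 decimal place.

V̂(x̄_st) = Σ W_h² (1 − n_h/N_h) s_h²/n_h, with W_h = N_h/N and N = 2080:
  stratum 1: (1160/2080)²·(1 − 186/1160)·264.55²/186 = 98.2636
  stratum 2: (920/2080)²·(1 − 60/920)·183.67²/60 = 102.822
V̂(x̄_st) = 201.085
SE(x̄_st) = √201.085 = 14.1805

SE(x̄_st) ≈ 14.2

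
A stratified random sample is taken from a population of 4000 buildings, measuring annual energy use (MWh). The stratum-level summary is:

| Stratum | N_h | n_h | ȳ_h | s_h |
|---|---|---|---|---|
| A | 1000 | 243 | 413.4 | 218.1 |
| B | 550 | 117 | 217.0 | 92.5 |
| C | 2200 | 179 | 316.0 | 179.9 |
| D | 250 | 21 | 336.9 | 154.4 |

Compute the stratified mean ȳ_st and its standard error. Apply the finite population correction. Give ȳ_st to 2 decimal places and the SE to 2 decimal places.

ȳ_st = Σ W_h ȳ_h = (1000·413.4 + 550·217.0 + 2200·316.0 + 250·336.9)/4000 = 328.04375
V̂(ȳ_st) = Σ W_h² (1 − n_h/N_h) s_h²/n_h, with W_h = N_h/N and N = 4000:
  stratum A: (1000/4000)²·(1 − 243/1000)·218.1²/243 = 9.26149
  stratum B: (550/4000)²·(1 − 117/550)·92.5²/117 = 1.0885
  stratum C: (2200/4000)²·(1 − 179/2200)·179.9²/179 = 50.2433
  stratum D: (250/4000)²·(1 − 21/250)·154.4²/21 = 4.06191
V̂(ȳ_st) = 64.6552
SE(ȳ_st) = √64.6552 = 8.04085

ȳ_st ≈ 328.04, SE ≈ 8.04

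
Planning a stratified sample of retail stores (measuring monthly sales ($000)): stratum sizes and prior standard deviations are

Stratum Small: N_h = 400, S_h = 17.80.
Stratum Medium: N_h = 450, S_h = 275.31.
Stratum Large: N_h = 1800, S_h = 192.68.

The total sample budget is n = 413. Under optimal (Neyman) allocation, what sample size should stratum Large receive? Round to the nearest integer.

300

Neyman allocation: n_h = n · N_h S_h / Σ N_i S_i, with n = 413.
  stratum Small: N_h·S_h = 400·17.80 = 7120.00
  stratum Medium: N_h·S_h = 450·275.31 = 123889.50
  stratum Large: N_h·S_h = 1800·192.68 = 346824.00
Σ N_h S_h = 477833.50
n for stratum Large = 413·346824.00/477833.50 = 299.766 → 300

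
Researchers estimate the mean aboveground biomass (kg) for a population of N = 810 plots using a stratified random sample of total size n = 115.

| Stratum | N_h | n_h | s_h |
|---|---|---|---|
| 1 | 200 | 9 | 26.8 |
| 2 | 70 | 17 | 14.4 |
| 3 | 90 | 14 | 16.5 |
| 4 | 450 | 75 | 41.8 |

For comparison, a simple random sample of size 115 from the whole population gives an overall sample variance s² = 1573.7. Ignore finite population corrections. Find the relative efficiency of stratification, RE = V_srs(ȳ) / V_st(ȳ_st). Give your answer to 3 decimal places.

V̂(ȳ_st) = Σ W_h² s_h²/n_h, with W_h = N_h/N and N = 810:
  stratum 1: (200/810)²·26.8²/9 = 4.86538
  stratum 2: (70/810)²·14.4²/17 = 0.0910966
  stratum 3: (90/810)²·16.5²/14 = 0.240079
  stratum 4: (450/810)²·41.8²/75 = 7.19029
V_st = 12.3868
V_srs = s²/n = 1573.7/115 = 13.6843
Relative efficiency = V_srs / V_st = 13.6843/12.3868 = 1.1047

RE ≈ 1.105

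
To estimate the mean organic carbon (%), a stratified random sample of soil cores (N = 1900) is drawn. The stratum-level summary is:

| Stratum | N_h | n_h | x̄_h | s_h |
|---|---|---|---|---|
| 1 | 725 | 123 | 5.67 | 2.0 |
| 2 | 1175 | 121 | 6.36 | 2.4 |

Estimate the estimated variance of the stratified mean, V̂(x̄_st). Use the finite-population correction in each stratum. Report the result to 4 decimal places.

V̂(x̄_st) = Σ W_h² (1 − n_h/N_h) s_h²/n_h, with W_h = N_h/N and N = 1900:
  stratum 1: (725/1900)²·(1 − 123/725)·2.0²/123 = 0.00393172
  stratum 2: (1175/1900)²·(1 − 121/1175)·2.4²/121 = 0.0163308
V̂(x̄_st) = 0.0202626

V̂(x̄_st) ≈ 0.0203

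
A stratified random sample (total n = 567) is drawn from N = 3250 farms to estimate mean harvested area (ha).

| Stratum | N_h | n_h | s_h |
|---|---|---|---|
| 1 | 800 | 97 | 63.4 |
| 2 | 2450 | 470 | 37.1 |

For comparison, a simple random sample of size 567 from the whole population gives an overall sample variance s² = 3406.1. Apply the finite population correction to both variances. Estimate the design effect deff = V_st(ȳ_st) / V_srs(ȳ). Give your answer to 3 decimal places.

V̂(ȳ_st) = Σ W_h² (1 − n_h/N_h) s_h²/n_h, with W_h = N_h/N and N = 3250:
  stratum 1: (800/3250)²·(1 − 97/800)·63.4²/97 = 2.20641
  stratum 2: (2450/3250)²·(1 − 470/2450)·37.1²/470 = 1.34498
V_st = 3.55138
V_srs = (1 − 567/3250)·3406.1/567 = 4.9592
deff = V_st / V_srs = 3.55138/4.9592 = 0.7161

deff ≈ 0.716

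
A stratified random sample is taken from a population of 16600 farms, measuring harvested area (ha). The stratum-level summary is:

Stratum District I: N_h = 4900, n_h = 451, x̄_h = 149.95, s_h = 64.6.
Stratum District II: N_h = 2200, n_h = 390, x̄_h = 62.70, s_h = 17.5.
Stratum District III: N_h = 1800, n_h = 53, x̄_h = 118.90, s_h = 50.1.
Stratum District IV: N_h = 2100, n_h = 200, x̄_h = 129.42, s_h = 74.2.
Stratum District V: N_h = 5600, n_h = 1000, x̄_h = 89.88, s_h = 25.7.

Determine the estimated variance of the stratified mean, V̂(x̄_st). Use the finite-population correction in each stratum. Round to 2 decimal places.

V̂(x̄_st) ≈ 1.74

V̂(x̄_st) = Σ W_h² (1 − n_h/N_h) s_h²/n_h, with W_h = N_h/N and N = 16600:
  stratum District I: (4900/16600)²·(1 − 451/4900)·64.6²/451 = 0.732033
  stratum District II: (2200/16600)²·(1 − 390/2200)·17.5²/390 = 0.0113474
  stratum District III: (1800/16600)²·(1 − 53/1800)·50.1²/53 = 0.540442
  stratum District IV: (2100/16600)²·(1 − 200/2100)·74.2²/200 = 0.398597
  stratum District V: (5600/16600)²·(1 − 1000/5600)·25.7²/1000 = 0.0617442
V̂(x̄_st) = 1.74416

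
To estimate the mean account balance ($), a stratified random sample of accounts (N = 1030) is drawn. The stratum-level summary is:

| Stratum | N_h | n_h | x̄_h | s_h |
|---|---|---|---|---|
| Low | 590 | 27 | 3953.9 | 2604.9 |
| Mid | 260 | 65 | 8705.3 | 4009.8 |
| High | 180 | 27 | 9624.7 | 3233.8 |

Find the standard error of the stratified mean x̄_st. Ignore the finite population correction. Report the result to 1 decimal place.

V̂(x̄_st) = Σ W_h² s_h²/n_h, with W_h = N_h/N and N = 1030:
  stratum Low: (590/1030)²·2604.9²/27 = 82460.9
  stratum Mid: (260/1030)²·4009.8²/65 = 15761.7
  stratum High: (180/1030)²·3233.8²/27 = 11828.6
V̂(x̄_st) = 110051
SE(x̄_st) = √110051 = 331.74

SE(x̄_st) ≈ 331.7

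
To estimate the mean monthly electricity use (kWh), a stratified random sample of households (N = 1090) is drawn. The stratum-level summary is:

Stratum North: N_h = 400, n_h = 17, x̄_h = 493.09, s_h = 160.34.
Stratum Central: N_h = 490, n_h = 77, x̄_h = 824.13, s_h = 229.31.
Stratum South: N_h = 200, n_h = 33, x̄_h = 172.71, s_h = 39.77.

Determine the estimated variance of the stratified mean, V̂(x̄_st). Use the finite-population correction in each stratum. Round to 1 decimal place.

V̂(x̄_st) = Σ W_h² (1 − n_h/N_h) s_h²/n_h, with W_h = N_h/N and N = 1090:
  stratum North: (400/1090)²·(1 − 17/400)·160.34²/17 = 195.003
  stratum Central: (490/1090)²·(1 − 77/490)·229.31²/77 = 116.318
  stratum South: (200/1090)²·(1 − 33/200)·39.77²/33 = 1.34738
V̂(x̄_st) = 312.668

V̂(x̄_st) ≈ 312.7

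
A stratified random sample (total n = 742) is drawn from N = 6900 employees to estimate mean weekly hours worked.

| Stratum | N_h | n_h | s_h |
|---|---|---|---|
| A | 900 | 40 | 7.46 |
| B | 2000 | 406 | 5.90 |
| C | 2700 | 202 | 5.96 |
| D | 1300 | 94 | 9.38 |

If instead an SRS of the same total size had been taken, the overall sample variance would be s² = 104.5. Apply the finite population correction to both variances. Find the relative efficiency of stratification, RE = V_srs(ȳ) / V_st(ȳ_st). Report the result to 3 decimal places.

RE ≈ 1.495

V̂(ȳ_st) = Σ W_h² (1 − n_h/N_h) s_h²/n_h, with W_h = N_h/N and N = 6900:
  stratum A: (900/6900)²·(1 − 40/900)·7.46²/40 = 0.0226183
  stratum B: (2000/6900)²·(1 − 406/2000)·5.90²/406 = 0.00574114
  stratum C: (2700/6900)²·(1 − 202/2700)·5.96²/202 = 0.0249115
  stratum D: (1300/6900)²·(1 − 94/1300)·9.38²/94 = 0.0308227
V_st = 0.0840936
V_srs = (1 − 742/6900)·104.5/742 = 0.125691
Relative efficiency = V_srs / V_st = 0.125691/0.0840936 = 1.4947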